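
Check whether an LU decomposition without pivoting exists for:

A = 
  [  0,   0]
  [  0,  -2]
Yes.
The first column is zero, so A is already upper triangular: L = I, U = A.
L = 
  [  1,   0]
  [  0,   1]
U = 
  [  0,   0]
  [  0,  -2]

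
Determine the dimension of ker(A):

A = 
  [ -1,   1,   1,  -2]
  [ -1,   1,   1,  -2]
nullity(A) = 3

Row reduce:
R2 → R2 - (1)·R1
REF = 
  [ -1,   1,   1,  -2]
  [  0,   0,   0,   0]
Pivot columns: 1 → 1 pivot.
rank(A) = 1, so nullity(A) = 4 - 1 = 3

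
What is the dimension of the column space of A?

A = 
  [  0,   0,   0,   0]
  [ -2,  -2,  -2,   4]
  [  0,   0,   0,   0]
Row reduce:
Swap R1 ↔ R2
REF = 
  [ -2,  -2,  -2,   4]
  [  0,   0,   0,   0]
  [  0,   0,   0,   0]
Pivot columns: 1 → 1 pivot.
dim(Col(A)) = number of pivot columns = 1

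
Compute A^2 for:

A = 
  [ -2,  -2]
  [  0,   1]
A² = A·A:
A²[1,1] = (-2)(-2) + (-2)(0) = 4
A²[1,2] = (-2)(-2) + (-2)(1) = 2
A²[2,1] = (0)(-2) + (1)(0) = 0
A²[2,2] = (0)(-2) + (1)(1) = 1
A² = 
  [  4,   2]
  [  0,   1]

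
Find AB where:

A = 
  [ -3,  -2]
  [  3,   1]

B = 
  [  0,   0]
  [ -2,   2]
A is 2×2 and B is 2×2, so AB is 2×2. Each entry is (row of A)·(column of B):
AB[1,1] = (-3)(0) + (-2)(-2) = 4
AB[1,2] = (-3)(0) + (-2)(2) = -4
AB[2,1] = (3)(0) + (1)(-2) = -2
AB[2,2] = (3)(0) + (1)(2) = 2

AB = 
  [  4,  -4]
  [ -2,   2]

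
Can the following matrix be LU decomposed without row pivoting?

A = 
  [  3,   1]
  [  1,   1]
Yes.
A[1,1] = 3 ≠ 0, so Gaussian elimination proceeds without a row swap: multiplier ℓ₂₁ = (1)/(3) = 1/3, and U[2,2] = 1 - (1/3)(1) = 2/3.
L = 
  [  1,   0]
  [1/3,   1]
U = 
  [  3,   1]
  [  0, 2/3]
Check row 2 of LU: [(1/3)(3), (1/3)(1) + (2/3)] = [1, 1] = row 2 of A ✓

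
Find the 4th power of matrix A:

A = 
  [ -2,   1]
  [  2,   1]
A² = A·A:
A²[1,1] = (-2)(-2) + (1)(2) = 6
A²[1,2] = (-2)(1) + (1)(1) = -1
A²[2,1] = (2)(-2) + (1)(2) = -2
A²[2,2] = (2)(1) + (1)(1) = 3
A² = 
  [  6,  -1]
  [ -2,   3]

A^3 = A^2·A:
A^3[1,1] = (6)(-2) + (-1)(2) = -14
A^3[1,2] = (6)(1) + (-1)(1) = 5
A^3[2,1] = (-2)(-2) + (3)(2) = 10
A^3[2,2] = (-2)(1) + (3)(1) = 1
A^3 = 
  [-14,   5]
  [ 10,   1]

A^4 = A^3·A:
A^4[1,1] = (-14)(-2) + (5)(2) = 38
A^4[1,2] = (-14)(1) + (5)(1) = -9
A^4[2,1] = (10)(-2) + (1)(2) = -18
A^4[2,2] = (10)(1) + (1)(1) = 11
A^4 = 
  [ 38,  -9]
  [-18,  11]

Therefore
A^4 = 
  [ 38,  -9]
  [-18,  11]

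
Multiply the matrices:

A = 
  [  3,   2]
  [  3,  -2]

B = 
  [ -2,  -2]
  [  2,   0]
AB = 
  [ -2,  -6]
  [-10,  -6]

A is 2×2 and B is 2×2, so AB is 2×2. Each entry is (row of A)·(column of B):
AB[1,1] = (3)(-2) + (2)(2) = -2
AB[1,2] = (3)(-2) + (2)(0) = -6
AB[2,1] = (3)(-2) + (-2)(2) = -10
AB[2,2] = (3)(-2) + (-2)(0) = -6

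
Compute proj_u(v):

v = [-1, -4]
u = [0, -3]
proj_u(v) = [0, -4]

v·u = (-1)(0) + (-4)(-3) = 12
u·u = (0)² + (-3)² = 9
proj_u(v) = (v·u / u·u) × u = (12/9) × u = (4/3) × u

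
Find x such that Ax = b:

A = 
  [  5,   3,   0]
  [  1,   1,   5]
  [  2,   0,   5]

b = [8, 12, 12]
x = [1, 1, 2]

Row reduce the augmented matrix [A|b]:
R2 → R2 - (1/5)·R1
R3 → R3 - (2/5)·R1
R3 → R3 + (3)·R2
REF = 
  [   5,    3,    0,    8]
  [   0,  2/5,    5, 52/5]
  [   0,    0,   20,   40]

Back-substitution:
x₃ = 40 / 20 = 2
x₂ = (52/5 - (5)(2)) / (2/5) = 1
x₁ = (8 - (3)(1) - (0)(2)) / 5 = 1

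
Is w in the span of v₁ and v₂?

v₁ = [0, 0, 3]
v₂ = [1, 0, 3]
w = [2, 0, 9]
Yes

Form the augmented matrix and row-reduce:
[v₁|v₂|w] = 
  [  0,   1,   2]
  [  0,   0,   0]
  [  3,   3,   9]
Swap R1 ↔ R3
Swap R2 ↔ R3
REF = 
  [  3,   3,   9]
  [  0,   1,   2]
  [  0,   0,   0]

No row of the form [0 0 | nonzero], so the system is consistent. Back-substitution gives c₁ = 1, c₂ = 2: w = (1)·v₁ + (2)·v₂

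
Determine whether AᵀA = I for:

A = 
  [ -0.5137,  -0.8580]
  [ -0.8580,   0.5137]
Yes

AᵀA = 
  [  1.0001,   0]
  [  0,   1.0001]
≈ I (equal to I up to the 4-dp rounding of the entries)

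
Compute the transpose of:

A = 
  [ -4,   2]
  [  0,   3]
Aᵀ = 
  [ -4,   0]
  [  2,   3]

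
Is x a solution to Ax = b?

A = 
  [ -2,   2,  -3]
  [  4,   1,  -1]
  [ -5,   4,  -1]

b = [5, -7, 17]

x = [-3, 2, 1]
No

Ax = [7, -11, 22] ≠ b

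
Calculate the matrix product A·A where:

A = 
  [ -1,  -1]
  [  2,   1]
A² = A·A:
A²[1,1] = (-1)(-1) + (-1)(2) = -1
A²[1,2] = (-1)(-1) + (-1)(1) = 0
A²[2,1] = (2)(-1) + (1)(2) = 0
A²[2,2] = (2)(-1) + (1)(1) = -1
A² = 
  [ -1,   0]
  [  0,  -1]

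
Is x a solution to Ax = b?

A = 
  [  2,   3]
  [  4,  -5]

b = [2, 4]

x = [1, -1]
No

Ax = [-1, 9] ≠ b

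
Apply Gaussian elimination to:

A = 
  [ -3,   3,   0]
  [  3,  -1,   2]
Row operations:
R2 → R2 + (1)·R1

Resulting echelon form:
REF = 
  [ -3,   3,   0]
  [  0,   2,   2]

Rank = 2 (number of non-zero pivot rows).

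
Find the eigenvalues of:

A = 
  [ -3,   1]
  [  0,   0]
λ = 0, -3

tr(A) = -3, det(A) = 0
Characteristic polynomial: λ² - tr(A)λ + det(A) = λ² + 3λ
λ² + 3λ = λ(λ + 3)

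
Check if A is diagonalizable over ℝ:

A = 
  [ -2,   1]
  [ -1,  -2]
No

tr(A) = -4, det(A) = 5
Characteristic polynomial: λ² - tr(A)λ + det(A) = λ² + 4λ + 5
λ² + 4λ + 5 = 0  ⇒  λ = (-4 ± √((4)² - 4·(5)))/2 = (-4 ± √(-4))/2
  = -2 + i,  -2 - i
Eigenvalues: -2 + i, -2 - i  (≈ -2 + 1i, -2 - 1i)
Has complex eigenvalues (not diagonalizable over ℝ).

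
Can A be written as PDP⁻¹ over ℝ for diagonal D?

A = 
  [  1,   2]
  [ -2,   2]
No

tr(A) = 3, det(A) = 6
Characteristic polynomial: λ² - tr(A)λ + det(A) = λ² - 3λ + 6
λ² - 3λ + 6 = 0  ⇒  λ = (3 ± √((-3)² - 4·(6)))/2 = (3 ± √(-15))/2
  = (3 + i√15)/2,  (3 - i√15)/2
Eigenvalues: (3 + i√15)/2, (3 - i√15)/2  (≈ 1.5 + 1.936i, 1.5 - 1.936i)
Has complex eigenvalues (not diagonalizable over ℝ).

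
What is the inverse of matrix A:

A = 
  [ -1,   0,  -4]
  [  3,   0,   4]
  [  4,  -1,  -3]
det(A) = (-1)·((0)(-3) - (4)(-1)) - (0)·((3)(-3) - (4)(4)) + (-4)·((3)(-1) - (0)(4))
  = (-1)(4) - (0)(-25) + (-4)(-3)
  = 8
det(A) = 8 ≠ 0, so A is invertible.

Cofactors Cᵢⱼ = (-1)ⁱ⁺ʲ·Mᵢⱼ:
C = 
  [  4,  25,  -3]
  [  4,  19,  -1]
  [  0,  -8,   0]

adj(A) = Cᵀ:
adj(A) = 
  [  4,   4,   0]
  [ 25,  19,  -8]
  [ -3,  -1,   0]

A⁻¹ = (1/8) · adj(A):
A⁻¹ = 
  [ 1/2,  1/2,    0]
  [25/8, 19/8,   -1]
  [-3/8, -1/8,    0]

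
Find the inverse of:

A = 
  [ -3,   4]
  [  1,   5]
det(A) = (-3)(5) - (4)(1) = -19
For a 2×2 matrix, A⁻¹ = (1/det(A)) · [[d, -b], [-c, a]]
    = (-1/19) · [[5, -4], [-1, -3]]

A⁻¹ = 
  [-5/19,  4/19]
  [ 1/19,  3/19]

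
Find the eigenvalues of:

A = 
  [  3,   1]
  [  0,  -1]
tr(A) = 2, det(A) = -3
Characteristic polynomial: λ² - tr(A)λ + det(A) = λ² - 2λ - 3
λ² - 2λ - 3 = (λ + 1)(λ - 3)

λ = 3, -1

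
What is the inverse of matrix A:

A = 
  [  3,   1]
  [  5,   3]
det(A) = (3)(3) - (1)(5) = 4
For a 2×2 matrix, A⁻¹ = (1/det(A)) · [[d, -b], [-c, a]]
    = (1/4) · [[3, -1], [-5, 3]]

A⁻¹ = 
  [ 3/4, -1/4]
  [-5/4,  3/4]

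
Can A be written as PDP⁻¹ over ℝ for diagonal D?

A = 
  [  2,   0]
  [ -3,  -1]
Yes

tr(A) = 1, det(A) = -2
Characteristic polynomial: λ² - tr(A)λ + det(A) = λ² - λ - 2
λ² - λ - 2 = (λ + 1)(λ - 2)
Eigenvalues: 2, -1
λ=-1: alg. mult. = 1, geom. mult. = 2 - rank(A - (-1)I) = 2 - 1 = 1
λ=2: alg. mult. = 1, geom. mult. = 2 - rank(A - (2)I) = 2 - 1 = 1
Sum of geometric multiplicities equals n, so A has n independent eigenvectors.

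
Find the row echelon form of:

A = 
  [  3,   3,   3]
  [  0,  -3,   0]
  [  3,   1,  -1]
Row operations:
R3 → R3 - (1)·R1
R3 → R3 - (2/3)·R2

Resulting echelon form:
REF = 
  [  3,   3,   3]
  [  0,  -3,   0]
  [  0,   0,  -4]

Rank = 3 (number of non-zero pivot rows).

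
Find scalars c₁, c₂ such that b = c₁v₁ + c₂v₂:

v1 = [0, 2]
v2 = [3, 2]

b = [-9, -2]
c1 = 2, c2 = -3

b = 2·v1 + -3·v2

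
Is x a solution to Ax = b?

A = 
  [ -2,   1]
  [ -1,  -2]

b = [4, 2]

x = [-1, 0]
No

Ax = [2, 1] ≠ b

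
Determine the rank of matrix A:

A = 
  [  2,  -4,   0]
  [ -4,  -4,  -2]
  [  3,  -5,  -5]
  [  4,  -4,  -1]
rank(A) = 3

Row reduce:
R2 → R2 + (2)·R1
R3 → R3 - (3/2)·R1
R4 → R4 - (2)·R1
R3 → R3 + (1/12)·R2
R4 → R4 + (1/3)·R2
R4 → R4 - (10/31)·R3
REF = 
  [    2,    -4,     0]
  [    0,   -12,    -2]
  [    0,     0, -31/6]
  [    0,     0,     0]
Pivot columns: 1, 2, 3 → 3 pivots.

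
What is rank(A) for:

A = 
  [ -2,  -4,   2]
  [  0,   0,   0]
rank(A) = 1

Row reduce:
(no row operations needed)
REF = 
  [ -2,  -4,   2]
  [  0,   0,   0]
Pivot columns: 1 → 1 pivot.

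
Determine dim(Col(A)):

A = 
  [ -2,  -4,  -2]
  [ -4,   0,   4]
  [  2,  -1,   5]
Row reduce:
R2 → R2 - (2)·R1
R3 → R3 + (1)·R1
R3 → R3 + (5/8)·R2
REF = 
  [ -2,  -4,  -2]
  [  0,   8,   8]
  [  0,   0,   8]
Pivot columns: 1, 2, 3 → 3 pivots.
dim(Col(A)) = number of pivot columns = 3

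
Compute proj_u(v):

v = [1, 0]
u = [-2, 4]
proj_u(v) = [1/5, -2/5]

v·u = (1)(-2) + (0)(4) = -2
u·u = (-2)² + (4)² = 20
proj_u(v) = (v·u / u·u) × u = (-2/20) × u = (-1/10) × u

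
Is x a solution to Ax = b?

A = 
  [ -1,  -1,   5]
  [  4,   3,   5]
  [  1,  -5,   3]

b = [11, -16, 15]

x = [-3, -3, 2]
No

Ax = [16, -11, 18] ≠ b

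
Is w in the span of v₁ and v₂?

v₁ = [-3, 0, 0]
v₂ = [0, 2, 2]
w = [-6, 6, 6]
Yes

Form the augmented matrix and row-reduce:
[v₁|v₂|w] = 
  [ -3,   0,  -6]
  [  0,   2,   6]
  [  0,   2,   6]
R3 → R3 - (1)·R2
REF = 
  [ -3,   0,  -6]
  [  0,   2,   6]
  [  0,   0,   0]

No row of the form [0 0 | nonzero], so the system is consistent. Back-substitution gives c₁ = 2, c₂ = 3: w = (2)·v₁ + (3)·v₂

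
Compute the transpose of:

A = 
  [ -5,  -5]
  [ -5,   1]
Aᵀ = 
  [ -5,  -5]
  [ -5,   1]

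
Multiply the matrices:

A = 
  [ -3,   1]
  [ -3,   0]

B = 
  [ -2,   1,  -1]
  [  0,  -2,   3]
A is 2×2 and B is 2×3, so AB is 2×3. Each entry is (row of A)·(column of B):
AB[1,1] = (-3)(-2) + (1)(0) = 6
AB[1,2] = (-3)(1) + (1)(-2) = -5
AB[1,3] = (-3)(-1) + (1)(3) = 6
AB[2,1] = (-3)(-2) + (0)(0) = 6
AB[2,2] = (-3)(1) + (0)(-2) = -3
AB[2,3] = (-3)(-1) + (0)(3) = 3

AB = 
  [  6,  -5,   6]
  [  6,  -3,   3]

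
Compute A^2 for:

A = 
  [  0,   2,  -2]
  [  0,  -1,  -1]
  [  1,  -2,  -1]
A² = A·A:
A²[1,1] = (0)(0) + (2)(0) + (-2)(1) = -2
A²[1,2] = (0)(2) + (2)(-1) + (-2)(-2) = 2
A²[1,3] = (0)(-2) + (2)(-1) + (-2)(-1) = 0
A²[2,1] = (0)(0) + (-1)(0) + (-1)(1) = -1
A²[2,2] = (0)(2) + (-1)(-1) + (-1)(-2) = 3
A²[2,3] = (0)(-2) + (-1)(-1) + (-1)(-1) = 2
A²[3,1] = (1)(0) + (-2)(0) + (-1)(1) = -1
A²[3,2] = (1)(2) + (-2)(-1) + (-1)(-2) = 6
A²[3,3] = (1)(-2) + (-2)(-1) + (-1)(-1) = 1
A² = 
  [ -2,   2,   0]
  [ -1,   3,   2]
  [ -1,   6,   1]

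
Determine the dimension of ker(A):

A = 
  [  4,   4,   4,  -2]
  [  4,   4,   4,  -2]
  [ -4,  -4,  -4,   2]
nullity(A) = 3

Row reduce:
R2 → R2 - (1)·R1
R3 → R3 + (1)·R1
REF = 
  [  4,   4,   4,  -2]
  [  0,   0,   0,   0]
  [  0,   0,   0,   0]
Pivot columns: 1 → 1 pivot.
rank(A) = 1, so nullity(A) = 4 - 1 = 3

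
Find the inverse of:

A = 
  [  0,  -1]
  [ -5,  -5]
det(A) = (0)(-5) - (-1)(-5) = -5
For a 2×2 matrix, A⁻¹ = (1/det(A)) · [[d, -b], [-c, a]]
    = (-1/5) · [[-5, 1], [5, 0]]

A⁻¹ = 
  [   1, -1/5]
  [  -1,    0]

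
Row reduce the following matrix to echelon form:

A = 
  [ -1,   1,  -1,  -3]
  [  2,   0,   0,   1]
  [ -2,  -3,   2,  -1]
Row operations:
R2 → R2 + (2)·R1
R3 → R3 - (2)·R1
R3 → R3 + (5/2)·R2

Resulting echelon form:
REF = 
  [   -1,     1,    -1,    -3]
  [    0,     2,    -2,    -5]
  [    0,     0,    -1, -15/2]

Rank = 3 (number of non-zero pivot rows).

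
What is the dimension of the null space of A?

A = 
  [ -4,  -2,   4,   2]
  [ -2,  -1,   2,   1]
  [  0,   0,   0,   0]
nullity(A) = 3

Row reduce:
R2 → R2 - (1/2)·R1
REF = 
  [ -4,  -2,   4,   2]
  [  0,   0,   0,   0]
  [  0,   0,   0,   0]
Pivot columns: 1 → 1 pivot.
rank(A) = 1, so nullity(A) = 4 - 1 = 3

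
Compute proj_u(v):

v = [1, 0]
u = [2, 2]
v·u = (1)(2) + (0)(2) = 2
u·u = (2)² + (2)² = 8
proj_u(v) = (v·u / u·u) × u = (2/8) × u = (1/4) × u

proj_u(v) = [1/2, 1/2]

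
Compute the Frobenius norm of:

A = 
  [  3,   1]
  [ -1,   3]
||A||_F = 4.472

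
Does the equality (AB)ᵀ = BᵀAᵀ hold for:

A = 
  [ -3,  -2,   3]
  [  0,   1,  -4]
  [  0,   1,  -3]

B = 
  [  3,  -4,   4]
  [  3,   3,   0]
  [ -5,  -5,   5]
Yes

(AB)ᵀ = 
  [-30,  23,  18]
  [ -9,  23,  18]
  [  3, -20, -15]

BᵀAᵀ = 
  [-30,  23,  18]
  [ -9,  23,  18]
  [  3, -20, -15]

Both sides are equal — this is the standard identity (AB)ᵀ = BᵀAᵀ, which holds for all A, B.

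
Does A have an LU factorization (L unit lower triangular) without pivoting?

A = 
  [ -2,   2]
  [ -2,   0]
Yes.
A[1,1] = -2 ≠ 0, so Gaussian elimination proceeds without a row swap: multiplier ℓ₂₁ = (-2)/(-2) = 1, and U[2,2] = 0 - (1)(2) = -2.
L = 
  [  1,   0]
  [  1,   1]
U = 
  [ -2,   2]
  [  0,  -2]
Check row 2 of LU: [(1)(-2), (1)(2) + (-2)] = [-2, 0] = row 2 of A ✓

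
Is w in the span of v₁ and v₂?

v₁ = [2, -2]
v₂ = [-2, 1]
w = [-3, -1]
Yes

Form the augmented matrix and row-reduce:
[v₁|v₂|w] = 
  [  2,  -2,  -3]
  [ -2,   1,  -1]
R2 → R2 + (1)·R1
REF = 
  [  2,  -2,  -3]
  [  0,  -1,  -4]

No row of the form [0 0 | nonzero], so the system is consistent. Back-substitution gives c₁ = 5/2, c₂ = 4: w = (5/2)·v₁ + (4)·v₂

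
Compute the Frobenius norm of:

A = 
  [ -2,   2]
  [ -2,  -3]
||A||_F = 4.583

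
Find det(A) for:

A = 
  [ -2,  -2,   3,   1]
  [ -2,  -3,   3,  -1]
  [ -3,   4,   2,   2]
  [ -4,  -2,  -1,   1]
-164

Cofactor expansion along row 1: det(A) = a₁₁M₁₁ - a₁₂M₁₂ + a₁₃M₁₃ - a₁₄M₁₄

M₁₁ = det[[-3, 3, -1]; [4, 2, 2]; [-2, -1, 1]]
  = (-3)·((2)(1) - (2)(-1)) - (3)·((4)(1) - (2)(-2)) + (-1)·((4)(-1) - (2)(-2))
  = (-3)(4) - (3)(8) + (-1)(0)
  = -36
M₁₂ = det[[-2, 3, -1]; [-3, 2, 2]; [-4, -1, 1]]
  = (-2)·((2)(1) - (2)(-1)) - (3)·((-3)(1) - (2)(-4)) + (-1)·((-3)(-1) - (2)(-4))
  = (-2)(4) - (3)(5) + (-1)(11)
  = -34
M₁₃ = det[[-2, -3, -1]; [-3, 4, 2]; [-4, -2, 1]]
  = (-2)·((4)(1) - (2)(-2)) - (-3)·((-3)(1) - (2)(-4)) + (-1)·((-3)(-2) - (4)(-4))
  = (-2)(8) - (-3)(5) + (-1)(22)
  = -23
M₁₄ = det[[-2, -3, 3]; [-3, 4, 2]; [-4, -2, -1]]
  = (-2)·((4)(-1) - (2)(-2)) - (-3)·((-3)(-1) - (2)(-4)) + (3)·((-3)(-2) - (4)(-4))
  = (-2)(0) - (-3)(11) + (3)(22)
  = 99

det(A) = (-2)(-36) - (-2)(-34) + (3)(-23) - (1)(99) = -164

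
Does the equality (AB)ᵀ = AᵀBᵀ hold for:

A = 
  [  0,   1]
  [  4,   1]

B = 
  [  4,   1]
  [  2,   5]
No

(AB)ᵀ = 
  [  2,  18]
  [  5,   9]

AᵀBᵀ = 
  [  4,  20]
  [  5,   7]

The two matrices differ, so (AB)ᵀ ≠ AᵀBᵀ in general. The correct identity is (AB)ᵀ = BᵀAᵀ.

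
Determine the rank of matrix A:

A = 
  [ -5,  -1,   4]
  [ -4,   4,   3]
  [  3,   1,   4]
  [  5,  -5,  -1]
Row reduce:
R2 → R2 - (4/5)·R1
R3 → R3 + (3/5)·R1
R4 → R4 + (1)·R1
R3 → R3 - (1/12)·R2
R4 → R4 + (5/4)·R2
R4 → R4 - (3/7)·R3
REF = 
  [   -5,    -1,     4]
  [    0,  24/5,  -1/5]
  [    0,     0, 77/12]
  [    0,     0,     0]
Pivot columns: 1, 2, 3 → 3 pivots.

rank(A) = 3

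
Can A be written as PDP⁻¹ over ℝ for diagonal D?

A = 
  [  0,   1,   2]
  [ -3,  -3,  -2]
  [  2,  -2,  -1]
No

Characteristic polynomial: det(λI - A) = λ³ + 4λ² - 2λ - 17
By the rational root theorem any rational root is an integer dividing 17; none of those is a root, so p(λ) has no rational roots and hence (being an irreducible cubic) no repeated roots.
Discriminant of the cubic: Δ = -907
Δ < 0 ⇒ one real eigenvalue and a complex-conjugate pair: λ ≈ -2.94 + 0.6374i, -2.94 - 0.6374i, 1.879
Has complex eigenvalues (not diagonalizable over ℝ).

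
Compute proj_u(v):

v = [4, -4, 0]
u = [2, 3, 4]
proj_u(v) = [-8/29, -12/29, -16/29]

v·u = (4)(2) + (-4)(3) + (0)(4) = -4
u·u = (2)² + (3)² + (4)² = 29
proj_u(v) = (v·u / u·u) × u = (-4/29) × u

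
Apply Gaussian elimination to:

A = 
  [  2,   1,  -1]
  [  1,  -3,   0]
Row operations:
R2 → R2 - (1/2)·R1

Resulting echelon form:
REF = 
  [   2,    1,   -1]
  [   0, -7/2,  1/2]

Rank = 2 (number of non-zero pivot rows).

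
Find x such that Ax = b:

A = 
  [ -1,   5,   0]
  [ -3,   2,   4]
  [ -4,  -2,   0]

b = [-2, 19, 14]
x = [-3, -1, 3]

Row reduce the augmented matrix [A|b]:
R2 → R2 - (3)·R1
R3 → R3 - (4)·R1
R3 → R3 - (22/13)·R2
REF = 
  [     -1,       5,       0,      -2]
  [      0,     -13,       4,      25]
  [      0,       0,  -88/13, -264/13]

Back-substitution:
x₃ = (-264/13) / (-88/13) = 3
x₂ = (25 - (4)(3)) / (-13) = -1
x₁ = (-2 - (5)(-1) - (0)(3)) / (-1) = -3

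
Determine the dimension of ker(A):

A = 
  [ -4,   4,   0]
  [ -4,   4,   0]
nullity(A) = 2

Row reduce:
R2 → R2 - (1)·R1
REF = 
  [ -4,   4,   0]
  [  0,   0,   0]
Pivot columns: 1 → 1 pivot.
rank(A) = 1, so nullity(A) = 3 - 1 = 2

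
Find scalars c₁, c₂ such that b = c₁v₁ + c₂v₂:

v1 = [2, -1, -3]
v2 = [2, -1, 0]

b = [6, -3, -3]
c1 = 1, c2 = 2

b = 1·v1 + 2·v2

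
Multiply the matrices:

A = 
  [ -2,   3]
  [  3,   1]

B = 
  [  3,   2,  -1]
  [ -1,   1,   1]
A is 2×2 and B is 2×3, so AB is 2×3. Each entry is (row of A)·(column of B):
AB[1,1] = (-2)(3) + (3)(-1) = -9
AB[1,2] = (-2)(2) + (3)(1) = -1
AB[1,3] = (-2)(-1) + (3)(1) = 5
AB[2,1] = (3)(3) + (1)(-1) = 8
AB[2,2] = (3)(2) + (1)(1) = 7
AB[2,3] = (3)(-1) + (1)(1) = -2

AB = 
  [ -9,  -1,   5]
  [  8,   7,  -2]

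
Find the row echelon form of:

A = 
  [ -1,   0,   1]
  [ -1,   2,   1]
Row operations:
R2 → R2 - (1)·R1

Resulting echelon form:
REF = 
  [ -1,   0,   1]
  [  0,   2,   0]

Rank = 2 (number of non-zero pivot rows).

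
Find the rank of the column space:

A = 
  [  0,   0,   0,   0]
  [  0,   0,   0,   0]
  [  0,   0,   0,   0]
Row reduce:
(no row operations needed)
REF = 
  [  0,   0,   0,   0]
  [  0,   0,   0,   0]
  [  0,   0,   0,   0]
Pivot columns: none → 0 pivots.
dim(Col(A)) = number of pivot columns = 0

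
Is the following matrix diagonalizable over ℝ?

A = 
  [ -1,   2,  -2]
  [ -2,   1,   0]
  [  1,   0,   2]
No

Characteristic polynomial: det(λI - A) = λ³ - 2λ² + 5λ - 8
By the rational root theorem any rational root is an integer dividing 8; none of those is a root, so p(λ) has no rational roots and hence (being an irreducible cubic) no repeated roots.
Discriminant of the cubic: Δ = -944
Δ < 0 ⇒ one real eigenvalue and a complex-conjugate pair: λ ≈ 0.1239 + 2.133i, 0.1239 - 2.133i, 1.752
Has complex eigenvalues (not diagonalizable over ℝ).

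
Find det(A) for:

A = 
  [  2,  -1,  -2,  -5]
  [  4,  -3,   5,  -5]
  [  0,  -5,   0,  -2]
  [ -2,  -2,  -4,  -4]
Cofactor expansion along row 1: det(A) = a₁₁M₁₁ - a₁₂M₁₂ + a₁₃M₁₃ - a₁₄M₁₄

M₁₁ = det[[-3, 5, -5]; [-5, 0, -2]; [-2, -4, -4]]
  = (-3)·((0)(-4) - (-2)(-4)) - (5)·((-5)(-4) - (-2)(-2)) + (-5)·((-5)(-4) - (0)(-2))
  = (-3)(-8) - (5)(16) + (-5)(20)
  = -156
M₁₂ = det[[4, 5, -5]; [0, 0, -2]; [-2, -4, -4]]
  = (4)·((0)(-4) - (-2)(-4)) - (5)·((0)(-4) - (-2)(-2)) + (-5)·((0)(-4) - (0)(-2))
  = (4)(-8) - (5)(-4) + (-5)(0)
  = -12
M₁₃ = det[[4, -3, -5]; [0, -5, -2]; [-2, -2, -4]]
  = (4)·((-5)(-4) - (-2)(-2)) - (-3)·((0)(-4) - (-2)(-2)) + (-5)·((0)(-2) - (-5)(-2))
  = (4)(16) - (-3)(-4) + (-5)(-10)
  = 102
M₁₄ = det[[4, -3, 5]; [0, -5, 0]; [-2, -2, -4]]
  = (4)·((-5)(-4) - (0)(-2)) - (-3)·((0)(-4) - (0)(-2)) + (5)·((0)(-2) - (-5)(-2))
  = (4)(20) - (-3)(0) + (5)(-10)
  = 30

det(A) = (2)(-156) - (-1)(-12) + (-2)(102) - (-5)(30) = -378

det(A) = -378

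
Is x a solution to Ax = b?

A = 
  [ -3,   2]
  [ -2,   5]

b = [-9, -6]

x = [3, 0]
Yes

Ax = [-9, -6] = b ✓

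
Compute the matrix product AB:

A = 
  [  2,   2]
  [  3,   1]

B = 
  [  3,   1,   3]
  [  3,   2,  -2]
A is 2×2 and B is 2×3, so AB is 2×3. Each entry is (row of A)·(column of B):
AB[1,1] = (2)(3) + (2)(3) = 12
AB[1,2] = (2)(1) + (2)(2) = 6
AB[1,3] = (2)(3) + (2)(-2) = 2
AB[2,1] = (3)(3) + (1)(3) = 12
AB[2,2] = (3)(1) + (1)(2) = 5
AB[2,3] = (3)(3) + (1)(-2) = 7

AB = 
  [ 12,   6,   2]
  [ 12,   5,   7]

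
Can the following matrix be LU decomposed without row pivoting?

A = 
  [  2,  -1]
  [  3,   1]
Yes.
A[1,1] = 2 ≠ 0, so Gaussian elimination proceeds without a row swap: multiplier ℓ₂₁ = (3)/(2) = 3/2, and U[2,2] = 1 - (3/2)(-1) = 5/2.
L = 
  [  1,   0]
  [3/2,   1]
U = 
  [  2,  -1]
  [  0, 5/2]
Check row 2 of LU: [(3/2)(2), (3/2)(-1) + (5/2)] = [3, 1] = row 2 of A ✓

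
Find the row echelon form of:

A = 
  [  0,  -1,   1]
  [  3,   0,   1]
Row operations:
Swap R1 ↔ R2

Resulting echelon form:
REF = 
  [  3,   0,   1]
  [  0,  -1,   1]

Rank = 2 (number of non-zero pivot rows).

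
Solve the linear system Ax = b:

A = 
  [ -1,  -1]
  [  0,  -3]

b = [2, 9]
x = [1, -3]

Row reduce the augmented matrix [A|b]:
(already in echelon form)
REF = 
  [ -1,  -1,   2]
  [  0,  -3,   9]

Back-substitution:
x₂ = 9 / (-3) = -3
x₁ = (2 - (-1)(-3)) / (-1) = 1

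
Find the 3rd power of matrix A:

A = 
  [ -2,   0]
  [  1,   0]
A² = A·A:
A²[1,1] = (-2)(-2) + (0)(1) = 4
A²[1,2] = (-2)(0) + (0)(0) = 0
A²[2,1] = (1)(-2) + (0)(1) = -2
A²[2,2] = (1)(0) + (0)(0) = 0
A² = 
  [  4,   0]
  [ -2,   0]

A^3 = A^2·A:
A^3[1,1] = (4)(-2) + (0)(1) = -8
A^3[1,2] = (4)(0) + (0)(0) = 0
A^3[2,1] = (-2)(-2) + (0)(1) = 4
A^3[2,2] = (-2)(0) + (0)(0) = 0
A^3 = 
  [ -8,   0]
  [  4,   0]

Therefore
A^3 = 
  [ -8,   0]
  [  4,   0]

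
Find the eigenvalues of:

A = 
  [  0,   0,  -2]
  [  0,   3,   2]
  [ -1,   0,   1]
Characteristic polynomial: det(λI - A) = λ³ - 4λ² + λ + 6
Testing integer divisors of the constant term: p(-1) = 0, so (λ + 1) is a factor:
p(λ) = (λ + 1)(λ² - 5λ + 6)
λ² - 5λ + 6 = (λ - 2)(λ - 3)

λ = -1, 3, 2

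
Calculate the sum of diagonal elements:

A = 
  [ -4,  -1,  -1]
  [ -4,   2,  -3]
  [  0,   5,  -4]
-6

tr(A) = -4 + 2 + -4 = -6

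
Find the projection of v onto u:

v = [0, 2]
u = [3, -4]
proj_u(v) = [-24/25, 32/25]

v·u = (0)(3) + (2)(-4) = -8
u·u = (3)² + (-4)² = 25
proj_u(v) = (v·u / u·u) × u = (-8/25) × u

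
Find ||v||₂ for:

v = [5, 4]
6.403

||v||₂ = √((5)² + (4)²) = √41 = 6.403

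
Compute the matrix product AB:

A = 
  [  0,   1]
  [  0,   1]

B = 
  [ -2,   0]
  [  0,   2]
AB = 
  [  0,   2]
  [  0,   2]

A is 2×2 and B is 2×2, so AB is 2×2. Each entry is (row of A)·(column of B):
AB[1,1] = (0)(-2) + (1)(0) = 0
AB[1,2] = (0)(0) + (1)(2) = 2
AB[2,1] = (0)(-2) + (1)(0) = 0
AB[2,2] = (0)(0) + (1)(2) = 2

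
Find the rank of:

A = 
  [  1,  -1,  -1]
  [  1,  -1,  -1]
rank(A) = 1

Row reduce:
R2 → R2 - (1)·R1
REF = 
  [  1,  -1,  -1]
  [  0,   0,   0]
Pivot columns: 1 → 1 pivot.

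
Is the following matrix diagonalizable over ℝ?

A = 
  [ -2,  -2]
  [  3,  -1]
No

tr(A) = -3, det(A) = 8
Characteristic polynomial: λ² - tr(A)λ + det(A) = λ² + 3λ + 8
λ² + 3λ + 8 = 0  ⇒  λ = (-3 ± √((3)² - 4·(8)))/2 = (-3 ± √(-23))/2
  = (-3 + i√23)/2,  (-3 - i√23)/2
Eigenvalues: (-3 + i√23)/2, (-3 - i√23)/2  (≈ -1.5 + 2.398i, -1.5 - 2.398i)
Has complex eigenvalues (not diagonalizable over ℝ).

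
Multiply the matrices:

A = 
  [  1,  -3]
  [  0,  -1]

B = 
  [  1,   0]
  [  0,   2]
A is 2×2 and B is 2×2, so AB is 2×2. Each entry is (row of A)·(column of B):
AB[1,1] = (1)(1) + (-3)(0) = 1
AB[1,2] = (1)(0) + (-3)(2) = -6
AB[2,1] = (0)(1) + (-1)(0) = 0
AB[2,2] = (0)(0) + (-1)(2) = -2

AB = 
  [  1,  -6]
  [  0,  -2]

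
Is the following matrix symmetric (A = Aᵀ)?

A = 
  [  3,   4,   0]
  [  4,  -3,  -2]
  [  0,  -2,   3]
Yes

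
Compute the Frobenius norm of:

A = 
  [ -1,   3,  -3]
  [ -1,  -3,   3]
||A||_F = 6.164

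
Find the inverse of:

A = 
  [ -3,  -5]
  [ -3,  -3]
det(A) = (-3)(-3) - (-5)(-3) = -6
For a 2×2 matrix, A⁻¹ = (1/det(A)) · [[d, -b], [-c, a]]
    = (-1/6) · [[-3, 5], [3, -3]]

A⁻¹ = 
  [ 1/2, -5/6]
  [-1/2,  1/2]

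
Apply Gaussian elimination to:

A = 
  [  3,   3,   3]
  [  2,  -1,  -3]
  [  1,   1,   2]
Row operations:
R2 → R2 - (2/3)·R1
R3 → R3 - (1/3)·R1

Resulting echelon form:
REF = 
  [  3,   3,   3]
  [  0,  -3,  -5]
  [  0,   0,   1]

Rank = 3 (number of non-zero pivot rows).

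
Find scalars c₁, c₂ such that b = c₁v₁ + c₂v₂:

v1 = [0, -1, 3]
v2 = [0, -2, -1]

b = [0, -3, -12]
c1 = -3, c2 = 3

b = -3·v1 + 3·v2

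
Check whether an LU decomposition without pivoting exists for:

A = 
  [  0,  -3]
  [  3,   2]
No.
A[1,1] = 0 but A[2,1] = 3 ≠ 0. Any LU with L unit lower triangular has (LU)[1,1] = U[1,1] and (LU)[2,1] = L[2,1]·U[1,1]; matching A forces U[1,1] = 0, which then forces (LU)[2,1] = 0 ≠ 3. A row swap (pivoting) is required.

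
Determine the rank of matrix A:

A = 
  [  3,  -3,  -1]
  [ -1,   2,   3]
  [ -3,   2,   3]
rank(A) = 3

Row reduce:
R2 → R2 + (1/3)·R1
R3 → R3 + (1)·R1
R3 → R3 + (1)·R2
REF = 
  [   3,   -3,   -1]
  [   0,    1,  8/3]
  [   0,    0, 14/3]
Pivot columns: 1, 2, 3 → 3 pivots.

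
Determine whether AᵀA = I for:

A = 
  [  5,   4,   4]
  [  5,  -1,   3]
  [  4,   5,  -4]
No

AᵀA = 
  [ 66,  35,  19]
  [ 35,  42,  -7]
  [ 19,  -7,  41]
≠ I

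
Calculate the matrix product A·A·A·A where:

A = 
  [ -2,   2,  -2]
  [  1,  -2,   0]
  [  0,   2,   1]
A² = A·A:
A²[1,1] = (-2)(-2) + (2)(1) + (-2)(0) = 6
A²[1,2] = (-2)(2) + (2)(-2) + (-2)(2) = -12
A²[1,3] = (-2)(-2) + (2)(0) + (-2)(1) = 2
A²[2,1] = (1)(-2) + (-2)(1) + (0)(0) = -4
A²[2,2] = (1)(2) + (-2)(-2) + (0)(2) = 6
A²[2,3] = (1)(-2) + (-2)(0) + (0)(1) = -2
A²[3,1] = (0)(-2) + (2)(1) + (1)(0) = 2
A²[3,2] = (0)(2) + (2)(-2) + (1)(2) = -2
A²[3,3] = (0)(-2) + (2)(0) + (1)(1) = 1
A² = 
  [  6, -12,   2]
  [ -4,   6,  -2]
  [  2,  -2,   1]

A^3 = A^2·A:
A^3[1,1] = (6)(-2) + (-12)(1) + (2)(0) = -24
A^3[1,2] = (6)(2) + (-12)(-2) + (2)(2) = 40
A^3[1,3] = (6)(-2) + (-12)(0) + (2)(1) = -10
A^3[2,1] = (-4)(-2) + (6)(1) + (-2)(0) = 14
A^3[2,2] = (-4)(2) + (6)(-2) + (-2)(2) = -24
A^3[2,3] = (-4)(-2) + (6)(0) + (-2)(1) = 6
A^3[3,1] = (2)(-2) + (-2)(1) + (1)(0) = -6
A^3[3,2] = (2)(2) + (-2)(-2) + (1)(2) = 10
A^3[3,3] = (2)(-2) + (-2)(0) + (1)(1) = -3
A^3 = 
  [-24,  40, -10]
  [ 14, -24,   6]
  [ -6,  10,  -3]

A^4 = A^3·A:
A^4[1,1] = (-24)(-2) + (40)(1) + (-10)(0) = 88
A^4[1,2] = (-24)(2) + (40)(-2) + (-10)(2) = -148
A^4[1,3] = (-24)(-2) + (40)(0) + (-10)(1) = 38
A^4[2,1] = (14)(-2) + (-24)(1) + (6)(0) = -52
A^4[2,2] = (14)(2) + (-24)(-2) + (6)(2) = 88
A^4[2,3] = (14)(-2) + (-24)(0) + (6)(1) = -22
A^4[3,1] = (-6)(-2) + (10)(1) + (-3)(0) = 22
A^4[3,2] = (-6)(2) + (10)(-2) + (-3)(2) = -38
A^4[3,3] = (-6)(-2) + (10)(0) + (-3)(1) = 9
A^4 = 
  [ 88, -148,  38]
  [-52,  88, -22]
  [ 22, -38,   9]

Therefore
A^4 = 
  [ 88, -148,  38]
  [-52,  88, -22]
  [ 22, -38,   9]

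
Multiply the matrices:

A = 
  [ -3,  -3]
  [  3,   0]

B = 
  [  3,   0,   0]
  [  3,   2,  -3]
A is 2×2 and B is 2×3, so AB is 2×3. Each entry is (row of A)·(column of B):
AB[1,1] = (-3)(3) + (-3)(3) = -18
AB[1,2] = (-3)(0) + (-3)(2) = -6
AB[1,3] = (-3)(0) + (-3)(-3) = 9
AB[2,1] = (3)(3) + (0)(3) = 9
AB[2,2] = (3)(0) + (0)(2) = 0
AB[2,3] = (3)(0) + (0)(-3) = 0

AB = 
  [-18,  -6,   9]
  [  9,   0,   0]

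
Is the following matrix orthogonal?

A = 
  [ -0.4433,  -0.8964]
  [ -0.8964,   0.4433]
Yes

AᵀA = 
  [  1,   0]
  [  0,   1]
≈ I (equal to I up to the 4-dp rounding of the entries)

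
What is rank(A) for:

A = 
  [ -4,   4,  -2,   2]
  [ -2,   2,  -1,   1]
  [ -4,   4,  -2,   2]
rank(A) = 1

Row reduce:
R2 → R2 - (1/2)·R1
R3 → R3 - (1)·R1
REF = 
  [ -4,   4,  -2,   2]
  [  0,   0,   0,   0]
  [  0,   0,   0,   0]
Pivot columns: 1 → 1 pivot.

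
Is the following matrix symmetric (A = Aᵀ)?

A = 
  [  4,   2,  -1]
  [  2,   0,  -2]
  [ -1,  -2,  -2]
Yes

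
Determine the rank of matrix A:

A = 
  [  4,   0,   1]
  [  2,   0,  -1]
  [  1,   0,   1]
rank(A) = 2

Row reduce:
R2 → R2 - (1/2)·R1
R3 → R3 - (1/4)·R1
R3 → R3 + (1/2)·R2
REF = 
  [   4,    0,    1]
  [   0,    0, -3/2]
  [   0,    0,    0]
Pivot columns: 1, 3 → 2 pivots.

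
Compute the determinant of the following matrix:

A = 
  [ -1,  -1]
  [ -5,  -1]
For a 2×2 matrix, det = ad - bc = (-1)(-1) - (-1)(-5) = -4

det(A) = -4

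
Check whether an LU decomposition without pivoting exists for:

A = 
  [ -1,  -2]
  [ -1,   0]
Yes.
A[1,1] = -1 ≠ 0, so Gaussian elimination proceeds without a row swap: multiplier ℓ₂₁ = (-1)/(-1) = 1, and U[2,2] = 0 - (1)(-2) = 2.
L = 
  [  1,   0]
  [  1,   1]
U = 
  [ -1,  -2]
  [  0,   2]
Check row 2 of LU: [(1)(-1), (1)(-2) + 2] = [-1, 0] = row 2 of A ✓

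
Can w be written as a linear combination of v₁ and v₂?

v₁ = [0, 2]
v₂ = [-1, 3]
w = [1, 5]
Yes

Form the augmented matrix and row-reduce:
[v₁|v₂|w] = 
  [  0,  -1,   1]
  [  2,   3,   5]
Swap R1 ↔ R2
REF = 
  [  2,   3,   5]
  [  0,  -1,   1]

No row of the form [0 0 | nonzero], so the system is consistent. Back-substitution gives c₁ = 4, c₂ = -1: w = (4)·v₁ + (-1)·v₂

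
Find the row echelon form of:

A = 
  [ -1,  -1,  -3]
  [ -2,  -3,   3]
Row operations:
R2 → R2 - (2)·R1

Resulting echelon form:
REF = 
  [ -1,  -1,  -3]
  [  0,  -1,   9]

Rank = 2 (number of non-zero pivot rows).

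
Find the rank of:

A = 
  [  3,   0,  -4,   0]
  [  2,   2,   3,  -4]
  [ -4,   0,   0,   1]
rank(A) = 3

Row reduce:
R2 → R2 - (2/3)·R1
R3 → R3 + (4/3)·R1
REF = 
  [    3,     0,    -4,     0]
  [    0,     2,  17/3,    -4]
  [    0,     0, -16/3,     1]
Pivot columns: 1, 2, 3 → 3 pivots.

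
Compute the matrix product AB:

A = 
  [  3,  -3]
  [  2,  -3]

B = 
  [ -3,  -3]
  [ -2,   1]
A is 2×2 and B is 2×2, so AB is 2×2. Each entry is (row of A)·(column of B):
AB[1,1] = (3)(-3) + (-3)(-2) = -3
AB[1,2] = (3)(-3) + (-3)(1) = -12
AB[2,1] = (2)(-3) + (-3)(-2) = 0
AB[2,2] = (2)(-3) + (-3)(1) = -9

AB = 
  [ -3, -12]
  [  0,  -9]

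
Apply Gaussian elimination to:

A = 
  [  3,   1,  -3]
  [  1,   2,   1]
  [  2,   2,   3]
Row operations:
R2 → R2 - (1/3)·R1
R3 → R3 - (2/3)·R1
R3 → R3 - (4/5)·R2

Resulting echelon form:
REF = 
  [   3,    1,   -3]
  [   0,  5/3,    2]
  [   0,    0, 17/5]

Rank = 3 (number of non-zero pivot rows).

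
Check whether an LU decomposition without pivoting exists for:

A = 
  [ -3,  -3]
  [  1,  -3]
Yes.
A[1,1] = -3 ≠ 0, so Gaussian elimination proceeds without a row swap: multiplier ℓ₂₁ = (1)/(-3) = -1/3, and U[2,2] = -3 - (-1/3)(-3) = -4.
L = 
  [   1,    0]
  [-1/3,    1]
U = 
  [ -3,  -3]
  [  0,  -4]
Check row 2 of LU: [(-1/3)(-3), (-1/3)(-3) + (-4)] = [1, -3] = row 2 of A ✓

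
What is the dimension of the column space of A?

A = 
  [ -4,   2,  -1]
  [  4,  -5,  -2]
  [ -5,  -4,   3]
Row reduce:
R2 → R2 + (1)·R1
R3 → R3 - (5/4)·R1
R3 → R3 - (13/6)·R2
REF = 
  [  -4,    2,   -1]
  [   0,   -3,   -3]
  [   0,    0, 43/4]
Pivot columns: 1, 2, 3 → 3 pivots.
dim(Col(A)) = number of pivot columns = 3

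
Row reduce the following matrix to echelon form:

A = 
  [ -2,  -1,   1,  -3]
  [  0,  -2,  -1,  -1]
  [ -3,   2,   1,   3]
Row operations:
R3 → R3 - (3/2)·R1
R3 → R3 + (7/4)·R2

Resulting echelon form:
REF = 
  [  -2,   -1,    1,   -3]
  [   0,   -2,   -1,   -1]
  [   0,    0, -9/4, 23/4]

Rank = 3 (number of non-zero pivot rows).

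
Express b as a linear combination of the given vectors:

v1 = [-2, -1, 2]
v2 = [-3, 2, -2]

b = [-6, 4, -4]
c1 = 0, c2 = 2

b = 0·v1 + 2·v2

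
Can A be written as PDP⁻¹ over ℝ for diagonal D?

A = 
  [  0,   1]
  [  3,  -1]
Yes

tr(A) = -1, det(A) = -3
Characteristic polynomial: λ² - tr(A)λ + det(A) = λ² + λ - 3
λ² + λ - 3 = 0  ⇒  λ = (-1 ± √((1)² - 4·(-3)))/2 = (-1 ± √(13))/2
  = (-1 + √13)/2,  (-1 - √13)/2
Eigenvalues: (-1 + √13)/2, (-1 - √13)/2  (≈ 1.303, -2.303)
The two irrational eigenvalues are distinct (simple), so each has alg. mult. = geom. mult. = 1.
Sum of geometric multiplicities equals n, so A has n independent eigenvectors.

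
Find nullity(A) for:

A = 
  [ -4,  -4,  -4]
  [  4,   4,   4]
nullity(A) = 2

Row reduce:
R2 → R2 + (1)·R1
REF = 
  [ -4,  -4,  -4]
  [  0,   0,   0]
Pivot columns: 1 → 1 pivot.
rank(A) = 1, so nullity(A) = 3 - 1 = 2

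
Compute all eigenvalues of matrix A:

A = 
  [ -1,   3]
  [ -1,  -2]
λ = (-3 + i√11)/2, (-3 - i√11)/2  (≈ -1.5 + 1.658i, -1.5 - 1.658i)

tr(A) = -3, det(A) = 5
Characteristic polynomial: λ² - tr(A)λ + det(A) = λ² + 3λ + 5
λ² + 3λ + 5 = 0  ⇒  λ = (-3 ± √((3)² - 4·(5)))/2 = (-3 ± √(-11))/2
  = (-3 + i√11)/2,  (-3 - i√11)/2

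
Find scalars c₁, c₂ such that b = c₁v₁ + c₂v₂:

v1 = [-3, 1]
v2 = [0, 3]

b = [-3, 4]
c1 = 1, c2 = 1

b = 1·v1 + 1·v2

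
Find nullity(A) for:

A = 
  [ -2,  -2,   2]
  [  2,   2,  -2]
nullity(A) = 2

Row reduce:
R2 → R2 + (1)·R1
REF = 
  [ -2,  -2,   2]
  [  0,   0,   0]
Pivot columns: 1 → 1 pivot.
rank(A) = 1, so nullity(A) = 3 - 1 = 2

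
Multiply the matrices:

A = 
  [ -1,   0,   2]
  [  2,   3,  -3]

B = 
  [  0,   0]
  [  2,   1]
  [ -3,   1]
A is 2×3 and B is 3×2, so AB is 2×2. Each entry is (row of A)·(column of B):
AB[1,1] = (-1)(0) + (0)(2) + (2)(-3) = -6
AB[1,2] = (-1)(0) + (0)(1) + (2)(1) = 2
AB[2,1] = (2)(0) + (3)(2) + (-3)(-3) = 15
AB[2,2] = (2)(0) + (3)(1) + (-3)(1) = 0

AB = 
  [ -6,   2]
  [ 15,   0]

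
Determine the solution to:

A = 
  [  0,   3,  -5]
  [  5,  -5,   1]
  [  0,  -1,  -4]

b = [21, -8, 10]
Row reduce the augmented matrix [A|b]:
Swap R1 ↔ R2
R3 → R3 + (1/3)·R2
REF = 
  [    5,    -5,     1,    -8]
  [    0,     3,    -5,    21]
  [    0,     0, -17/3,    17]

Back-substitution:
x₃ = 17 / (-17/3) = -3
x₂ = (21 - (-5)(-3)) / 3 = 2
x₁ = (-8 - (-5)(2) - (1)(-3)) / 5 = 1

x = [1, 2, -3]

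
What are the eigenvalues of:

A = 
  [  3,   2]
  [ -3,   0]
λ = (3 + i√15)/2, (3 - i√15)/2  (≈ 1.5 + 1.936i, 1.5 - 1.936i)

tr(A) = 3, det(A) = 6
Characteristic polynomial: λ² - tr(A)λ + det(A) = λ² - 3λ + 6
λ² - 3λ + 6 = 0  ⇒  λ = (3 ± √((-3)² - 4·(6)))/2 = (3 ± √(-15))/2
  = (3 + i√15)/2,  (3 - i√15)/2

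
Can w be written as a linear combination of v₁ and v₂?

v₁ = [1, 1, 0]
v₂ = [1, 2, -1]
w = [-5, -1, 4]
No

Form the augmented matrix and row-reduce:
[v₁|v₂|w] = 
  [  1,   1,  -5]
  [  1,   2,  -1]
  [  0,  -1,   4]
R2 → R2 - (1)·R1
R3 → R3 + (1)·R2
REF = 
  [  1,   1,  -5]
  [  0,   1,   4]
  [  0,   0,   8]

Row 3 reads [0 0 | 8], i.e. 0 = 8, so the system is inconsistent and w ∉ span{v₁, v₂}.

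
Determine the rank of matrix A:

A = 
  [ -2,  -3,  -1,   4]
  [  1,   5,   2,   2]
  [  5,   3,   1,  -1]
Row reduce:
R2 → R2 + (1/2)·R1
R3 → R3 + (5/2)·R1
R3 → R3 + (9/7)·R2
REF = 
  [  -2,   -3,   -1,    4]
  [   0,  7/2,  3/2,    4]
  [   0,    0,  3/7, 99/7]
Pivot columns: 1, 2, 3 → 3 pivots.

rank(A) = 3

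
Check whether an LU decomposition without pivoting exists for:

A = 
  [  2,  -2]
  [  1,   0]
Yes.
A[1,1] = 2 ≠ 0, so Gaussian elimination proceeds without a row swap: multiplier ℓ₂₁ = (1)/(2) = 1/2, and U[2,2] = 0 - (1/2)(-2) = 1.
L = 
  [  1,   0]
  [1/2,   1]
U = 
  [  2,  -2]
  [  0,   1]
Check row 2 of LU: [(1/2)(2), (1/2)(-2) + 1] = [1, 0] = row 2 of A ✓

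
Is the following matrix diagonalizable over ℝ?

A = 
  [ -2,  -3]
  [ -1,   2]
Yes

tr(A) = 0, det(A) = -7
Characteristic polynomial: λ² - tr(A)λ + det(A) = λ² - 7
λ² - 7 = 0  ⇒  λ = (0 ± √((0)² - 4·(-7)))/2 = (0 ± √(28))/2
  = √7,  -√7
Eigenvalues: √7, -√7  (≈ 2.646, -2.646)
The two irrational eigenvalues are distinct (simple), so each has alg. mult. = geom. mult. = 1.
Sum of geometric multiplicities equals n, so A has n independent eigenvectors.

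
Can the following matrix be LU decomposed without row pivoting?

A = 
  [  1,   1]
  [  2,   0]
Yes.
A[1,1] = 1 ≠ 0, so Gaussian elimination proceeds without a row swap: multiplier ℓ₂₁ = (2)/(1) = 2, and U[2,2] = 0 - (2)(1) = -2.
L = 
  [  1,   0]
  [  2,   1]
U = 
  [  1,   1]
  [  0,  -2]
Check row 2 of LU: [(2)(1), (2)(1) + (-2)] = [2, 0] = row 2 of A ✓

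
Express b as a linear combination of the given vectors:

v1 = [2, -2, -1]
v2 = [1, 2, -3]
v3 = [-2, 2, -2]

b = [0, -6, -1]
c1 = 3, c2 = -2, c3 = 2

b = 3·v1 + -2·v2 + 2·v3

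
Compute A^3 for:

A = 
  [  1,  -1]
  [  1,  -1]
A² = A·A:
A²[1,1] = (1)(1) + (-1)(1) = 0
A²[1,2] = (1)(-1) + (-1)(-1) = 0
A²[2,1] = (1)(1) + (-1)(1) = 0
A²[2,2] = (1)(-1) + (-1)(-1) = 0
A² = 
  [  0,   0]
  [  0,   0]

A^3 = A^2·A:
A^3[1,1] = (0)(1) + (0)(1) = 0
A^3[1,2] = (0)(-1) + (0)(-1) = 0
A^3[2,1] = (0)(1) + (0)(1) = 0
A^3[2,2] = (0)(-1) + (0)(-1) = 0
A^3 = 
  [  0,   0]
  [  0,   0]

Therefore
A^3 = 
  [  0,   0]
  [  0,   0]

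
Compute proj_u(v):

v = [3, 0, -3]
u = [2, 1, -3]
proj_u(v) = [15/7, 15/14, -45/14]

v·u = (3)(2) + (0)(1) + (-3)(-3) = 15
u·u = (2)² + (1)² + (-3)² = 14
proj_u(v) = (v·u / u·u) × u = (15/14) × u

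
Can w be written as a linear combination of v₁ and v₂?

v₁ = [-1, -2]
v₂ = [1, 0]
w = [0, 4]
Yes

Form the augmented matrix and row-reduce:
[v₁|v₂|w] = 
  [ -1,   1,   0]
  [ -2,   0,   4]
R2 → R2 - (2)·R1
REF = 
  [ -1,   1,   0]
  [  0,  -2,   4]

No row of the form [0 0 | nonzero], so the system is consistent. Back-substitution gives c₁ = -2, c₂ = -2: w = (-2)·v₁ + (-2)·v₂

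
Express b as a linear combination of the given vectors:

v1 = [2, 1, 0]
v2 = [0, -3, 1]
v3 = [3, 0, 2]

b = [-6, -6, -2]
c1 = 0, c2 = 2, c3 = -2

b = 0·v1 + 2·v2 + -2·v3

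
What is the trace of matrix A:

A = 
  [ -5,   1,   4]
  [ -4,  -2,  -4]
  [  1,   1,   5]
-2

tr(A) = -5 + -2 + 5 = -2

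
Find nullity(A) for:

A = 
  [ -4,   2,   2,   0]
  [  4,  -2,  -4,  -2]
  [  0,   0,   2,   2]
nullity(A) = 2

Row reduce:
R2 → R2 + (1)·R1
R3 → R3 + (1)·R2
REF = 
  [ -4,   2,   2,   0]
  [  0,   0,  -2,  -2]
  [  0,   0,   0,   0]
Pivot columns: 1, 3 → 2 pivots.
rank(A) = 2, so nullity(A) = 4 - 2 = 2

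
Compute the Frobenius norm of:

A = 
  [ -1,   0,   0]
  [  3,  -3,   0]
||A||_F = 4.359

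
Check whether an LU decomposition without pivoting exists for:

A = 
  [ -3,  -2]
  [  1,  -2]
Yes.
A[1,1] = -3 ≠ 0, so Gaussian elimination proceeds without a row swap: multiplier ℓ₂₁ = (1)/(-3) = -1/3, and U[2,2] = -2 - (-1/3)(-2) = -8/3.
L = 
  [   1,    0]
  [-1/3,    1]
U = 
  [  -3,   -2]
  [   0, -8/3]
Check row 2 of LU: [(-1/3)(-3), (-1/3)(-2) + (-8/3)] = [1, -2] = row 2 of A ✓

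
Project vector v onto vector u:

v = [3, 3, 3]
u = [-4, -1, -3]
proj_u(v) = [48/13, 12/13, 36/13]

v·u = (3)(-4) + (3)(-1) + (3)(-3) = -24
u·u = (-4)² + (-1)² + (-3)² = 26
proj_u(v) = (v·u / u·u) × u = (-24/26) × u = (-12/13) × u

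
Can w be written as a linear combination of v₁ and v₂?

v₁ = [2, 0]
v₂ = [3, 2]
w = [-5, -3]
Yes

Form the augmented matrix and row-reduce:
[v₁|v₂|w] = 
  [  2,   3,  -5]
  [  0,   2,  -3]
(already in echelon form — no row operations needed)

No row of the form [0 0 | nonzero], so the system is consistent. Back-substitution gives c₁ = -1/4, c₂ = -3/2: w = (-1/4)·v₁ + (-3/2)·v₂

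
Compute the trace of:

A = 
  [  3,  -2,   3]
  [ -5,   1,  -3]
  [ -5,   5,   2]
6

tr(A) = 3 + 1 + 2 = 6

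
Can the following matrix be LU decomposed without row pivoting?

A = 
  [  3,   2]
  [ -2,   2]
Yes.
A[1,1] = 3 ≠ 0, so Gaussian elimination proceeds without a row swap: multiplier ℓ₂₁ = (-2)/(3) = -2/3, and U[2,2] = 2 - (-2/3)(2) = 10/3.
L = 
  [   1,    0]
  [-2/3,    1]
U = 
  [   3,    2]
  [   0, 10/3]
Check row 2 of LU: [(-2/3)(3), (-2/3)(2) + (10/3)] = [-2, 2] = row 2 of A ✓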